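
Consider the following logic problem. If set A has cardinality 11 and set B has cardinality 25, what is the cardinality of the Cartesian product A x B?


The Cartesian product A x B contains all ordered pairs (a, b).
|A x B| = |A| * |B| = 11 * 25 = 275

275


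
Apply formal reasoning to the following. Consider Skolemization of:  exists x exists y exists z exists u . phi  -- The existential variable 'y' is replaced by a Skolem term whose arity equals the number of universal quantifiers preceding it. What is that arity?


Quantifier prefix: exists x exists y exists z exists u
'y' is existentially quantified at position 2.
No universal quantifiers precede it.
Skolem function arity = 0 (a Skolem constant)

0


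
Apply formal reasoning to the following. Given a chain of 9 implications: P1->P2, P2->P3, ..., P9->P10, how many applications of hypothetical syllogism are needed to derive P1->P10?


With 9 implications in a chain connecting 10 propositions:
P1->P2, P2->P3, ..., P9->P10
Steps needed = (number of implications) - 1 = 9 - 1 = 8

8


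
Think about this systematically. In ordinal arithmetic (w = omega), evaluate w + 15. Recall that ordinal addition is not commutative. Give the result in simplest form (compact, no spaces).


Compute w + 15.
Ordinal + is associative but NOT commutative; for finite n>0, n + w = w but w + n stays w+n.
w + 15 is already in normal form (a successor ordinal beyond w).
Result = w+15

w+15


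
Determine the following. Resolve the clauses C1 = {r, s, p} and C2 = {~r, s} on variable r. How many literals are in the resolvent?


Remove r from C1 and ~r from C2.
C1 remainder: {s, p}
C2 remainder: {s}
Union (resolvent): {p, s}
Resolvent has 2 literal(s).

2


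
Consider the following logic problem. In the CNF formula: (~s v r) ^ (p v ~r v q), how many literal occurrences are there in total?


Counting literals in each clause:
Clause 1: 2 literal(s)
Clause 2: 3 literal(s)
Total = 5

5


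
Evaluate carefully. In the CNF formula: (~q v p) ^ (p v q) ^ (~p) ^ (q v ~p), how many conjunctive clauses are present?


A CNF formula is a conjunction of clauses.
Clauses are separated by ^.
Counting the conjuncts: 4 clauses.

4


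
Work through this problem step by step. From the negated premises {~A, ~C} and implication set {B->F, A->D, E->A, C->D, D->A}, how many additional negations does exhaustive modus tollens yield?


Initial negated facts: {~A, ~C}
Apply modus tollens to closure:
  ~A and E->A  =>  ~E
  ~A and D->A  =>  ~D
Final negated: {~A, ~C, ~D, ~E}
New negations: {~D, ~E}
Count = 2

2


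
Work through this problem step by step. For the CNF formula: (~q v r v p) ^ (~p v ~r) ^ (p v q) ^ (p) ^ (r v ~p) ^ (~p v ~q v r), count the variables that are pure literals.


Check each variable for pure literal status:
p: mixed (not pure)
q: mixed (not pure)
r: mixed (not pure)
Pure literal count = 0

0


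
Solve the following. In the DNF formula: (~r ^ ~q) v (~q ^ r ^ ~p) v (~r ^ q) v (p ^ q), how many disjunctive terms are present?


A DNF formula is a disjunction of terms (conjunctions).
Terms are separated by v.
Counting the disjuncts: 4 terms.

4


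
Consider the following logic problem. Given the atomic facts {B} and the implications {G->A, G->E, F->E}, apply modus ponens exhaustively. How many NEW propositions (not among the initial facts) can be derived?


Initial facts: {B}
Apply modus ponens to closure:
  (no implication fires)
Final known: {B}
New propositions: {(none)}
Count = 0

0


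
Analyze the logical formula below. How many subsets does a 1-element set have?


The power set of a set with n elements has 2^n elements.
|P(S)| = 2^1 = 2

2


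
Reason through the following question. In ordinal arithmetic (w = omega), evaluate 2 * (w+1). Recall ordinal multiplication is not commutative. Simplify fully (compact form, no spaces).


Compute 2 * (w+1).
Ordinal * is associative and left-distributive over +, but NOT commutative; for finite n>1, n*w = w but w*n stays w*n.
By left-distributivity: 2 * (w+1) = 2*w + 2*1 = w + 2 = w+2.
Result = w+2

w+2


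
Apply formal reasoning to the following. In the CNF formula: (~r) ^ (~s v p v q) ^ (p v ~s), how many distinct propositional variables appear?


Identify each variable that appears in the formula.
Variables found: p, q, r, s
Count = 4

4


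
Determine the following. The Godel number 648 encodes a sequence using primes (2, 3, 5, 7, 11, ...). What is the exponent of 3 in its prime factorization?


Factorize 648 by dividing by 3 repeatedly.
Division steps: 3 divides 648 exactly 4 time(s).
Exponent of 3 = 4

4


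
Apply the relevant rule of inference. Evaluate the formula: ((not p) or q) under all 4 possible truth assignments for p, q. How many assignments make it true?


Check all 4 assignments:
p=0, q=0: 1
p=0, q=1: 1
p=1, q=0: 0
p=1, q=1: 1
Count of True = 3

3


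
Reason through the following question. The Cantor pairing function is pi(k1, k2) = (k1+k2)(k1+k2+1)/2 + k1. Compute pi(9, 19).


k1 + k2 = 28
(k1+k2)(k1+k2+1)/2 = 28 * 29 / 2 = 406
pi = 406 + 9 = 415

415


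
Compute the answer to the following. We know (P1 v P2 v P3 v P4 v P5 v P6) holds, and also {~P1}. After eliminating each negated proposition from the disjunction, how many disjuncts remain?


Original disjuncts (6): P1, P2, P3, P4, P5, P6
Negated (eliminate): ~P1
Remaining disjuncts: P2, P3, P4, P5, P6
Count = 6 - 1 = 5

5


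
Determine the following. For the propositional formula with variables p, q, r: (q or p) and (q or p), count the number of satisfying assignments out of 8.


Evaluate all 8 assignments for p, q, r:
p=0, q=0, r=0: 0
p=0, q=0, r=1: 0
p=0, q=1, r=0: 1
p=0, q=1, r=1: 1
p=1, q=0, r=0: 1
p=1, q=0, r=1: 1
p=1, q=1, r=0: 1
p=1, q=1, r=1: 1
Satisfying count = 6

6


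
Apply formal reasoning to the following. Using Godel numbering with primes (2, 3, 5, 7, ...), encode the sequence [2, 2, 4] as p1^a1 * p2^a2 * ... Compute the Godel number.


Encode each element as an exponent of the corresponding prime:
  2^2 = 4
  3^2 = 9
  5^4 = 625
Product = 4 * 9 * 625 = 22500

22500


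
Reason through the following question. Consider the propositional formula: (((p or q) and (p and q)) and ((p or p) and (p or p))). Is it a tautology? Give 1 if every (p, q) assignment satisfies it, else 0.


Check all 4 assignments:
p=0, q=0: 0
p=0, q=1: 0
p=1, q=0: 0
p=1, q=1: 1
Satisfying count = 1/4.
Tautology iff count = 4: no.

0


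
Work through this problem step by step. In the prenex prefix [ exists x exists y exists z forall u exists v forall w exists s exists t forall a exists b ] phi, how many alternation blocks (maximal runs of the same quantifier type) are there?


Quantifier-type sequence: E E E A E A E E A E  (A=forall, E=exists)
Group into maximal same-type runs:
  Ex3 | Ax1 | Ex1 | Ax1 | Ex2 | Ax1 | Ex1
Number of blocks = 7

7


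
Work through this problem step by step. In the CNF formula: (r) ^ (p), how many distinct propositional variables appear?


Identify each variable that appears in the formula.
Variables found: p, r
Count = 2

2


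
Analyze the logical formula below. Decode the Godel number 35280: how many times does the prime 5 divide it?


Factorize 35280 by dividing by 5 repeatedly.
Division steps: 5 divides 35280 exactly 1 time(s).
Exponent of 5 = 1

1


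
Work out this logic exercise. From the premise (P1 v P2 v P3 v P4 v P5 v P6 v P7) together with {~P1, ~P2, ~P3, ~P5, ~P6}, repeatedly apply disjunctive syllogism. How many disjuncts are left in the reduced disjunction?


Original disjuncts (7): P1, P2, P3, P4, P5, P6, P7
Negated (eliminate): ~P1, ~P2, ~P3, ~P5, ~P6
Remaining disjuncts: P4, P7
Count = 7 - 5 = 2

2


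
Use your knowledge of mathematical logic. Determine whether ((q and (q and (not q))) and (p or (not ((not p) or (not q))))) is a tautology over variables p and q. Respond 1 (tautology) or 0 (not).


Check all 4 assignments:
p=0, q=0: 0
p=0, q=1: 0
p=1, q=0: 0
p=1, q=1: 0
Satisfying count = 0/4.
Tautology iff count = 4: no.

0


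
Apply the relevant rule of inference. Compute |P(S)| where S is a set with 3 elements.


The power set of a set with n elements has 2^n elements.
|P(S)| = 2^3 = 8

8


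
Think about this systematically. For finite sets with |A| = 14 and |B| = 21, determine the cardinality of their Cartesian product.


The Cartesian product A x B contains all ordered pairs (a, b).
|A x B| = |A| * |B| = 14 * 21 = 294

294


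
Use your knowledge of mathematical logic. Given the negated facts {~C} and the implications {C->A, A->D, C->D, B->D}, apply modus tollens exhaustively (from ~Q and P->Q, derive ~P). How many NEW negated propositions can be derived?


Initial negated facts: {~C}
Apply modus tollens to closure:
  (no implication fires)
Final negated: {~C}
New negations: {(none)}
Count = 0

0


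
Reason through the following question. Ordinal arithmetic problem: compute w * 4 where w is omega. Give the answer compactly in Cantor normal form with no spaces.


Compute w * 4.
Ordinal * is associative and left-distributive over +, but NOT commutative; for finite n>1, n*w = w but w*n stays w*n.
w * 4 means 4 copies of w concatenated: w*4.
Result = w*4

w*4


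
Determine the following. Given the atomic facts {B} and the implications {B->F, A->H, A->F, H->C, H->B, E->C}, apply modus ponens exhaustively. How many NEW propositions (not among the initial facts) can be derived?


Initial facts: {B}
Apply modus ponens to closure:
  B and B->F  =>  F
Final known: {B, F}
New propositions: {F}
Count = 1

1


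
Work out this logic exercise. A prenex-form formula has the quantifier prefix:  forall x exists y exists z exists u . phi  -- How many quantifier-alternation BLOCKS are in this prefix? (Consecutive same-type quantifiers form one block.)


Quantifier-type sequence: A E E E  (A=forall, E=exists)
Group into maximal same-type runs:
  Ax1 | Ex3
Number of blocks = 2

2


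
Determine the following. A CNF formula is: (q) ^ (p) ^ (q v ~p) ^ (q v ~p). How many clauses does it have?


A CNF formula is a conjunction of clauses.
Clauses are separated by ^.
Counting the conjuncts: 4 clauses.

4


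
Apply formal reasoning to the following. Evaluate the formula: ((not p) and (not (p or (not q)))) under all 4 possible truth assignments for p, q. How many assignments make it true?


Check all 4 assignments:
p=0, q=0: 0
p=0, q=1: 1
p=1, q=0: 0
p=1, q=1: 0
Count of True = 1

1


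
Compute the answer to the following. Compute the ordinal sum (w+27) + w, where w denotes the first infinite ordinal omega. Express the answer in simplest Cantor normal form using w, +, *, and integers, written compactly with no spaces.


Compute (w+27) + w.
Ordinal + is associative but NOT commutative; for finite n>0, n + w = w but w + n stays w+n.
(w+27) + w = w + (27+w) = w + w = w*2 (the finite tail 27 is absorbed by the right w).
Result = w*2

w*2


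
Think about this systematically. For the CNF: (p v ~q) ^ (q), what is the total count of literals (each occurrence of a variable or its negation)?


Counting literals in each clause:
Clause 1: 2 literal(s)
Clause 2: 1 literal(s)
Total = 3

3


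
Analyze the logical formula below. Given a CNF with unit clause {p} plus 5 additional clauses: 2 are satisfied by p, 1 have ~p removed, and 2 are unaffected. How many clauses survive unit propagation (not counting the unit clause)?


Satisfied (removed): 2
Shortened (remain): 1
Unchanged (remain): 2
Remaining = 1 + 2 = 3

3


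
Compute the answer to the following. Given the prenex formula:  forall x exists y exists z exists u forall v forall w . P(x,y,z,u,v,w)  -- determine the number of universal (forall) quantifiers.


Quantifier prefix: forall x exists y exists z exists u forall v forall w
Mark each quantifier type:
  U E E E U U
Universal count = 3, Existential count = 3
Asked for universal (forall) quantifiers: 3

3


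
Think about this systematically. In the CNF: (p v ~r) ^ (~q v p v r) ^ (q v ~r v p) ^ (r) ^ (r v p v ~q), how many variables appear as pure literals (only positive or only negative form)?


Check each variable for pure literal status:
p: pure positive
q: mixed (not pure)
r: mixed (not pure)
Pure literal count = 1

1


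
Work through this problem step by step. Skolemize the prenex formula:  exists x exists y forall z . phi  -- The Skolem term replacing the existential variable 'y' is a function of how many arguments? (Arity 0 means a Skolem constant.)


Quantifier prefix: exists x exists y forall z
'y' is existentially quantified at position 2.
No universal quantifiers precede it.
Skolem function arity = 0 (a Skolem constant)

0


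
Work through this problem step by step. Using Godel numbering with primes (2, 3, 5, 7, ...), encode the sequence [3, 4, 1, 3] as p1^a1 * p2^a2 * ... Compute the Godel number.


Encode each element as an exponent of the corresponding prime:
  2^3 = 8
  3^4 = 81
  5^1 = 5
  7^3 = 343
Product = 8 * 81 * 5 * 343 = 1111320

1111320


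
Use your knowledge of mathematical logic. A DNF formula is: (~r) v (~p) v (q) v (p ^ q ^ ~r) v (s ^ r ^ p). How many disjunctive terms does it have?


A DNF formula is a disjunction of terms (conjunctions).
Terms are separated by v.
Counting the disjuncts: 5 terms.

5


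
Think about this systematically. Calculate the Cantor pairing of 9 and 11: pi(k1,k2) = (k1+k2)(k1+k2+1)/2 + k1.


k1 + k2 = 20
(k1+k2)(k1+k2+1)/2 = 20 * 21 / 2 = 210
pi = 210 + 9 = 219

219


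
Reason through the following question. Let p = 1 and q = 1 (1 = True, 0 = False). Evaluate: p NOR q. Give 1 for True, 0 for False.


p = 1, q = 1
Operation: p NOR q
Evaluate: 1 NOR 1 = 0

0


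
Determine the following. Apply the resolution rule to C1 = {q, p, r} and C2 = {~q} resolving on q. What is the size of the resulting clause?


Remove q from C1 and ~q from C2.
C1 remainder: {p, r}
C2 remainder: {}
Union (resolvent): {p, r}
Resolvent has 2 literal(s).

2


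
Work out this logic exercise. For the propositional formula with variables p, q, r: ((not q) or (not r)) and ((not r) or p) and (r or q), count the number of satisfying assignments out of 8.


Evaluate all 8 assignments for p, q, r:
p=0, q=0, r=0: 0
p=0, q=0, r=1: 0
p=0, q=1, r=0: 1
p=0, q=1, r=1: 0
p=1, q=0, r=0: 0
p=1, q=0, r=1: 1
p=1, q=1, r=0: 1
p=1, q=1, r=1: 0
Satisfying count = 3

3


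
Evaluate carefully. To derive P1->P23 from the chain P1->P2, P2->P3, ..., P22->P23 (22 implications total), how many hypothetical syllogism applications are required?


With 22 implications in a chain connecting 23 propositions:
P1->P2, P2->P3, ..., P22->P23
Steps needed = (number of implications) - 1 = 22 - 1 = 21

21


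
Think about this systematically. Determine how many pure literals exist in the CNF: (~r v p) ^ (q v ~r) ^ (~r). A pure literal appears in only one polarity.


Check each variable for pure literal status:
p: pure positive
q: pure positive
r: pure negative
Pure literal count = 3

3


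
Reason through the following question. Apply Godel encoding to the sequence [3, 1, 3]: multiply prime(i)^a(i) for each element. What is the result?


Encode each element as an exponent of the corresponding prime:
  2^3 = 8
  3^1 = 3
  5^3 = 125
Product = 8 * 3 * 125 = 3000

3000


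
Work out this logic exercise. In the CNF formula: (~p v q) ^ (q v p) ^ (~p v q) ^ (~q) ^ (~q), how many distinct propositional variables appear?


Identify each variable that appears in the formula.
Variables found: p, q
Count = 2

2


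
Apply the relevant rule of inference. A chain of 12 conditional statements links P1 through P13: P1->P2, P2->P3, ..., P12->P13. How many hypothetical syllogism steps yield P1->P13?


With 12 implications in a chain connecting 13 propositions:
P1->P2, P2->P3, ..., P12->P13
Steps needed = (number of implications) - 1 = 12 - 1 = 11

11


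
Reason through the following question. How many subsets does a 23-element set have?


The power set of a set with n elements has 2^n elements.
|P(S)| = 2^23 = 8388608

8388608


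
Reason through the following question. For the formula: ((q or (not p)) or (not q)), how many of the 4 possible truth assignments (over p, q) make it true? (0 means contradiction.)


Check all 4 assignments:
p=0, q=0: 1
p=0, q=1: 1
p=1, q=0: 1
p=1, q=1: 1
Count of True = 4

4


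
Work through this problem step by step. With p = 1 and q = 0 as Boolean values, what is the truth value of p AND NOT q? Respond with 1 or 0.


p = 1, q = 0
Operation: p AND NOT q
Evaluate: 1 AND NOT 0 = 1

1


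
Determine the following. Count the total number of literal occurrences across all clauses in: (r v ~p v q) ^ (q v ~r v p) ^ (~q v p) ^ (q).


Counting literals in each clause:
Clause 1: 3 literal(s)
Clause 2: 3 literal(s)
Clause 3: 2 literal(s)
Clause 4: 1 literal(s)
Total = 9

9


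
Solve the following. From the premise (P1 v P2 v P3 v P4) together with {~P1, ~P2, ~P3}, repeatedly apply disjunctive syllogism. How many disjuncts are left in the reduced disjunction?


Original disjuncts (4): P1, P2, P3, P4
Negated (eliminate): ~P1, ~P2, ~P3
Remaining disjuncts: P4
Count = 4 - 3 = 1

1


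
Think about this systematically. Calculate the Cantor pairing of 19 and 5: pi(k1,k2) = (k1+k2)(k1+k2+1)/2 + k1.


k1 + k2 = 24
(k1+k2)(k1+k2+1)/2 = 24 * 25 / 2 = 300
pi = 300 + 19 = 319

319


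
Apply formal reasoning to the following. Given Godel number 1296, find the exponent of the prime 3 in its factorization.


Factorize 1296 by dividing by 3 repeatedly.
Division steps: 3 divides 1296 exactly 4 time(s).
Exponent of 3 = 4

4


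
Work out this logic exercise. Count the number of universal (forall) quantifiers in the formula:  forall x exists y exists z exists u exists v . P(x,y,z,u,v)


Quantifier prefix: forall x exists y exists z exists u exists v
Mark each quantifier type:
  U E E E E
Universal count = 1, Existential count = 4
Asked for universal (forall) quantifiers: 1

1


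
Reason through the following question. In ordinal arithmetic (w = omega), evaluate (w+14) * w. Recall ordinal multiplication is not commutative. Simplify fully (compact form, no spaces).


Compute (w+14) * w.
Ordinal * is associative and left-distributive over +, but NOT commutative; for finite n>1, n*w = w but w*n stays w*n.
(w+14) * w = sup{(w+14)*k : k<w} = sup{w*k+14} = w^2 (the +14 tail is absorbed in the limit).
Result = w^2

w^2


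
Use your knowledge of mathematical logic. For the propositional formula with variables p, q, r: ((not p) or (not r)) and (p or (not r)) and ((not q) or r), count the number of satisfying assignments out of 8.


Evaluate all 8 assignments for p, q, r:
p=0, q=0, r=0: 1
p=0, q=0, r=1: 0
p=0, q=1, r=0: 0
p=0, q=1, r=1: 0
p=1, q=0, r=0: 1
p=1, q=0, r=1: 0
p=1, q=1, r=0: 0
p=1, q=1, r=1: 0
Satisfying count = 2

2


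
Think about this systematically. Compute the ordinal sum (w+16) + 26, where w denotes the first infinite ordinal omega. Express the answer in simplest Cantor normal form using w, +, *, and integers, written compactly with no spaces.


Compute (w+16) + 26.
Ordinal + is associative but NOT commutative; for finite n>0, n + w = w but w + n stays w+n.
By associativity: (w+16) + 26 = w + (16+26) = w+42.
Result = w+42

w+42


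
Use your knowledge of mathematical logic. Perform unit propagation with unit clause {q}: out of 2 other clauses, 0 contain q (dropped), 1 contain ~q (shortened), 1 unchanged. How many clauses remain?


Satisfied (removed): 0
Shortened (remain): 1
Unchanged (remain): 1
Remaining = 1 + 1 = 2

2


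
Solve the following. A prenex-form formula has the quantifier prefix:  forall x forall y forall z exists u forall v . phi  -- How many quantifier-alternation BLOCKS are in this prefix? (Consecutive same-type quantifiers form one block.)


Quantifier-type sequence: A A A E A  (A=forall, E=exists)
Group into maximal same-type runs:
  Ax3 | Ex1 | Ax1
Number of blocks = 3

3


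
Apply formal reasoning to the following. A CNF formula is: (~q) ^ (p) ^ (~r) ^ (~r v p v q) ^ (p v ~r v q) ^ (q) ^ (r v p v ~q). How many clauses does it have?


A CNF formula is a conjunction of clauses.
Clauses are separated by ^.
Counting the conjuncts: 7 clauses.

7


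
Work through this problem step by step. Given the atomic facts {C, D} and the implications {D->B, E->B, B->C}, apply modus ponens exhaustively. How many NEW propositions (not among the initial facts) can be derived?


Initial facts: {C, D}
Apply modus ponens to closure:
  D and D->B  =>  B
Final known: {B, C, D}
New propositions: {B}
Count = 1

1


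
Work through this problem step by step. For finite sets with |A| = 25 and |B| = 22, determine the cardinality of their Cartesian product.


The Cartesian product A x B contains all ordered pairs (a, b).
|A x B| = |A| * |B| = 25 * 22 = 550

550


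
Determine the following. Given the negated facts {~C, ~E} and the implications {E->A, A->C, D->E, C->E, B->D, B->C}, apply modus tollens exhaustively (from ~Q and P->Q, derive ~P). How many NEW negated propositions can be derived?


Initial negated facts: {~C, ~E}
Apply modus tollens to closure:
  ~C and A->C  =>  ~A
  ~E and D->E  =>  ~D
  ~D and B->D  =>  ~B
Final negated: {~A, ~B, ~C, ~D, ~E}
New negations: {~A, ~B, ~D}
Count = 3

3


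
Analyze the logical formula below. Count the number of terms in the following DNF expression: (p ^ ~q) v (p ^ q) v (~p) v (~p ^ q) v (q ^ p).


A DNF formula is a disjunction of terms (conjunctions).
Terms are separated by v.
Counting the disjuncts: 5 terms.

5


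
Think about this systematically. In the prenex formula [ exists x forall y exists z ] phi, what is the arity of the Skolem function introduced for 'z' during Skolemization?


Quantifier prefix: exists x forall y exists z
'z' is existentially quantified at position 3.
Universal variables preceding it: y
Skolem function arity = 1

1


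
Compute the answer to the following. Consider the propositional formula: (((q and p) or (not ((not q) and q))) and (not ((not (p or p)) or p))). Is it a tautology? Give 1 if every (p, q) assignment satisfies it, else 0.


Check all 4 assignments:
p=0, q=0: 0
p=0, q=1: 0
p=1, q=0: 0
p=1, q=1: 0
Satisfying count = 0/4.
Tautology iff count = 4: no.

0


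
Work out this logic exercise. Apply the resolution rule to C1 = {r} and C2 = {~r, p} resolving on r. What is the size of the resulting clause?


Remove r from C1 and ~r from C2.
C1 remainder: {}
C2 remainder: {p}
Union (resolvent): {p}
Resolvent has 1 literal(s).

1


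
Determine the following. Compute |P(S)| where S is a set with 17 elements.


The power set of a set with n elements has 2^n elements.
|P(S)| = 2^17 = 131072

131072


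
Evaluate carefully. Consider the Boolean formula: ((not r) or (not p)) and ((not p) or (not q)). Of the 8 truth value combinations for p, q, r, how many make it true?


Evaluate all 8 assignments for p, q, r:
p=0, q=0, r=0: 1
p=0, q=0, r=1: 1
p=0, q=1, r=0: 1
p=0, q=1, r=1: 1
p=1, q=0, r=0: 1
p=1, q=0, r=1: 0
p=1, q=1, r=0: 0
p=1, q=1, r=1: 0
Satisfying count = 5

5


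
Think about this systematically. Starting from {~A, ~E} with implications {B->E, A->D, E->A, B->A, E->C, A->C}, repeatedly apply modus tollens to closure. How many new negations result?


Initial negated facts: {~A, ~E}
Apply modus tollens to closure:
  ~E and B->E  =>  ~B
Final negated: {~A, ~B, ~E}
New negations: {~B}
Count = 1

1


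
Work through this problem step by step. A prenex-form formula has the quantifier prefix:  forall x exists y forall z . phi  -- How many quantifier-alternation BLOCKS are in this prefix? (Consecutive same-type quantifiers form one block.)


Quantifier-type sequence: A E A  (A=forall, E=exists)
Group into maximal same-type runs:
  Ax1 | Ex1 | Ax1
Number of blocks = 3

3


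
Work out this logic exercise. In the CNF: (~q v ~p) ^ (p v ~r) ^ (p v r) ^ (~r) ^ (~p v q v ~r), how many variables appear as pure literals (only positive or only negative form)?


Check each variable for pure literal status:
p: mixed (not pure)
q: mixed (not pure)
r: mixed (not pure)
Pure literal count = 0

0


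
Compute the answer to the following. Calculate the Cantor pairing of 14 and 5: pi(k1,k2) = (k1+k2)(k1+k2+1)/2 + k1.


k1 + k2 = 19
(k1+k2)(k1+k2+1)/2 = 19 * 20 / 2 = 190
pi = 190 + 14 = 204

204


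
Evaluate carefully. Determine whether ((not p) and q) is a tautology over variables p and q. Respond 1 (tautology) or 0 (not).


Check all 4 assignments:
p=0, q=0: 0
p=0, q=1: 1
p=1, q=0: 0
p=1, q=1: 0
Satisfying count = 1/4.
Tautology iff count = 4: no.

0


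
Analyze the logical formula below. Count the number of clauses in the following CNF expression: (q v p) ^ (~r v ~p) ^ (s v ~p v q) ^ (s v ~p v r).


A CNF formula is a conjunction of clauses.
Clauses are separated by ^.
Counting the conjuncts: 4 clauses.

4


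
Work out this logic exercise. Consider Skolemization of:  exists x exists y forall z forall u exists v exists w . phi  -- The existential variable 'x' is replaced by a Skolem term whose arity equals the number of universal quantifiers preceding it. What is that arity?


Quantifier prefix: exists x exists y forall z forall u exists v exists w
'x' is existentially quantified at position 1.
No universal quantifiers precede it.
Skolem function arity = 0 (a Skolem constant)

0


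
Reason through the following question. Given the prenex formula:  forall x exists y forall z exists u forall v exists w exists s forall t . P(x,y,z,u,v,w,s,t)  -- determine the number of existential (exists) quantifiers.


Quantifier prefix: forall x exists y forall z exists u forall v exists w exists s forall t
Mark each quantifier type:
  U E U E U E E U
Universal count = 4, Existential count = 4
Asked for existential (exists) quantifiers: 4

4


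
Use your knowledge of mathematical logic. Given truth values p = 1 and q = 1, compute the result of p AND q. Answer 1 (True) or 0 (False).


p = 1, q = 1
Operation: p AND q
Evaluate: 1 AND 1 = 1

1


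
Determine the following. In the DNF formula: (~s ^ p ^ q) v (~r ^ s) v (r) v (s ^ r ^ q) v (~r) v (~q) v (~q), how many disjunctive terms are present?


A DNF formula is a disjunction of terms (conjunctions).
Terms are separated by v.
Counting the disjuncts: 7 terms.

7


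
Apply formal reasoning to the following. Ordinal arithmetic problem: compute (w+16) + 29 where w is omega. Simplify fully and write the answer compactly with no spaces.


Compute (w+16) + 29.
Ordinal + is associative but NOT commutative; for finite n>0, n + w = w but w + n stays w+n.
By associativity: (w+16) + 29 = w + (16+29) = w+45.
Result = w+45

w+45


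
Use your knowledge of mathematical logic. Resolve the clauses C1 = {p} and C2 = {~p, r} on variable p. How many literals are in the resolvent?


Remove p from C1 and ~p from C2.
C1 remainder: {}
C2 remainder: {r}
Union (resolvent): {r}
Resolvent has 1 literal(s).

1


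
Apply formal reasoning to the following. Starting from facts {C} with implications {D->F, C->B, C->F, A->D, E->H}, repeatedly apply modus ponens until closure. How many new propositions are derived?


Initial facts: {C}
Apply modus ponens to closure:
  C and C->B  =>  B
  C and C->F  =>  F
Final known: {B, C, F}
New propositions: {B, F}
Count = 2

2


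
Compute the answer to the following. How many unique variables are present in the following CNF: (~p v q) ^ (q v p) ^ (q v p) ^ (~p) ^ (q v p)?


Identify each variable that appears in the formula.
Variables found: p, q
Count = 2

2


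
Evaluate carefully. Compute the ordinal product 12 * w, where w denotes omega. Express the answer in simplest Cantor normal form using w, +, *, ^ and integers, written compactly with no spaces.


Compute 12 * w.
Ordinal * is associative and left-distributive over +, but NOT commutative; for finite n>1, n*w = w but w*n stays w*n.
For finite n>0, n * w = sup{n*k : k<w} = w. So 12 * w = w.
Result = w

w


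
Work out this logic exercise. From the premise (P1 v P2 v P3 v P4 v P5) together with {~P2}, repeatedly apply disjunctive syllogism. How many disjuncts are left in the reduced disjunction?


Original disjuncts (5): P1, P2, P3, P4, P5
Negated (eliminate): ~P2
Remaining disjuncts: P1, P3, P4, P5
Count = 5 - 1 = 4

4


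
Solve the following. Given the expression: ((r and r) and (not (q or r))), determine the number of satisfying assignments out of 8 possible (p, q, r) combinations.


Check all 8 assignments:
p=0, q=0, r=0: 0
p=0, q=0, r=1: 0
p=0, q=1, r=0: 0
p=0, q=1, r=1: 0
p=1, q=0, r=0: 0
p=1, q=0, r=1: 0
p=1, q=1, r=0: 0
p=1, q=1, r=1: 0
Count of True = 0

0


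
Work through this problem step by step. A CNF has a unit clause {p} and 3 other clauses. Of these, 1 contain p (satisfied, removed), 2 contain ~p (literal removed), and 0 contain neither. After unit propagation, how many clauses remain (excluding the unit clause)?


Satisfied (removed): 1
Shortened (remain): 2
Unchanged (remain): 0
Remaining = 2 + 0 = 2

2


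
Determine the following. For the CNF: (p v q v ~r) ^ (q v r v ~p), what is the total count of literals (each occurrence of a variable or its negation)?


Counting literals in each clause:
Clause 1: 3 literal(s)
Clause 2: 3 literal(s)
Total = 6

6


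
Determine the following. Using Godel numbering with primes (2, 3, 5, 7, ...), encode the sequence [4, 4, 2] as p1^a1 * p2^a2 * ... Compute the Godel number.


Encode each element as an exponent of the corresponding prime:
  2^4 = 16
  3^4 = 81
  5^2 = 25
Product = 16 * 81 * 25 = 32400

32400


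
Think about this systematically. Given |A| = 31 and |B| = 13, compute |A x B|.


The Cartesian product A x B contains all ordered pairs (a, b).
|A x B| = |A| * |B| = 31 * 13 = 403

403


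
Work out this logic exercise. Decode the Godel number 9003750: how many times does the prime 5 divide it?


Factorize 9003750 by dividing by 5 repeatedly.
Division steps: 5 divides 9003750 exactly 4 time(s).
Exponent of 5 = 4

4


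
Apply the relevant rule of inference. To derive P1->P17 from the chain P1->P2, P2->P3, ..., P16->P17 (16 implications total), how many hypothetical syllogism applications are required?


With 16 implications in a chain connecting 17 propositions:
P1->P2, P2->P3, ..., P16->P17
Steps needed = (number of implications) - 1 = 16 - 1 = 15

15


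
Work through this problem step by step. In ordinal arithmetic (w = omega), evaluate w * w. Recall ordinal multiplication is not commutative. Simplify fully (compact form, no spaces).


Compute w * w.
Ordinal * is associative and left-distributive over +, but NOT commutative; for finite n>1, n*w = w but w*n stays w*n.
w * w = w^2 by definition.
Result = w^2

w^2


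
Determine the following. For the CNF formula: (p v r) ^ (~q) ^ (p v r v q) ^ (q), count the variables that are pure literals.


Check each variable for pure literal status:
p: pure positive
q: mixed (not pure)
r: pure positive
Pure literal count = 2

2


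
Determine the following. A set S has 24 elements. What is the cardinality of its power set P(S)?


The power set of a set with n elements has 2^n elements.
|P(S)| = 2^24 = 16777216

16777216


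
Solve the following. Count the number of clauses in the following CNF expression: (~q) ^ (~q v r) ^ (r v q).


A CNF formula is a conjunction of clauses.
Clauses are separated by ^.
Counting the conjuncts: 3 clauses.

3


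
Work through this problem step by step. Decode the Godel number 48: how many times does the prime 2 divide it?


Factorize 48 by dividing by 2 repeatedly.
Division steps: 2 divides 48 exactly 4 time(s).
Exponent of 2 = 4

4


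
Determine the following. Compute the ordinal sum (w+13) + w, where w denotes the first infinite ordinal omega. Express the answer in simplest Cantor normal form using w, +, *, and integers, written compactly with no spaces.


Compute (w+13) + w.
Ordinal + is associative but NOT commutative; for finite n>0, n + w = w but w + n stays w+n.
(w+13) + w = w + (13+w) = w + w = w*2 (the finite tail 13 is absorbed by the right w).
Result = w*2

w*2


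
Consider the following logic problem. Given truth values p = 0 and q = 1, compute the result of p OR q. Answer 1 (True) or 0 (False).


p = 0, q = 1
Operation: p OR q
Evaluate: 0 OR 1 = 1

1


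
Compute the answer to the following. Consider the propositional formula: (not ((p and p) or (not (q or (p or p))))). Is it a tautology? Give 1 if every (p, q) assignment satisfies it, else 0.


Check all 4 assignments:
p=0, q=0: 0
p=0, q=1: 1
p=1, q=0: 0
p=1, q=1: 0
Satisfying count = 1/4.
Tautology iff count = 4: no.

0


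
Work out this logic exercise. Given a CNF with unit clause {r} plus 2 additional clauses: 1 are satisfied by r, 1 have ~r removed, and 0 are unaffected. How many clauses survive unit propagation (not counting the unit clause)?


Satisfied (removed): 1
Shortened (remain): 1
Unchanged (remain): 0
Remaining = 1 + 0 = 1

1


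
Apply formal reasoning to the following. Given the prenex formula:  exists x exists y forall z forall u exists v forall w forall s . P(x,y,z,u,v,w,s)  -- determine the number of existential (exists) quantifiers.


Quantifier prefix: exists x exists y forall z forall u exists v forall w forall s
Mark each quantifier type:
  E E U U E U U
Universal count = 4, Existential count = 3
Asked for existential (exists) quantifiers: 3

3


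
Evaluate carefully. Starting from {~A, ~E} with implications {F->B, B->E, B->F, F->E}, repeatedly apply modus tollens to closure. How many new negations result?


Initial negated facts: {~A, ~E}
Apply modus tollens to closure:
  ~E and B->E  =>  ~B
  ~E and F->E  =>  ~F
Final negated: {~A, ~B, ~E, ~F}
New negations: {~B, ~F}
Count = 2

2


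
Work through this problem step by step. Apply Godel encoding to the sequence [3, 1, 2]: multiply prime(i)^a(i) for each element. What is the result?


Encode each element as an exponent of the corresponding prime:
  2^3 = 8
  3^1 = 3
  5^2 = 25
Product = 8 * 3 * 25 = 600

600


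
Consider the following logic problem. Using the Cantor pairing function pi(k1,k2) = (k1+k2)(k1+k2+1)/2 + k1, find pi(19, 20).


k1 + k2 = 39
(k1+k2)(k1+k2+1)/2 = 39 * 40 / 2 = 780
pi = 780 + 19 = 799

799


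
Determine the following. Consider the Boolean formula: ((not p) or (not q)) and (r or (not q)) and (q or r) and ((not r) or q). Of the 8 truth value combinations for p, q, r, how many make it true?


Evaluate all 8 assignments for p, q, r:
p=0, q=0, r=0: 0
p=0, q=0, r=1: 0
p=0, q=1, r=0: 0
p=0, q=1, r=1: 1
p=1, q=0, r=0: 0
p=1, q=0, r=1: 0
p=1, q=1, r=0: 0
p=1, q=1, r=1: 0
Satisfying count = 1

1


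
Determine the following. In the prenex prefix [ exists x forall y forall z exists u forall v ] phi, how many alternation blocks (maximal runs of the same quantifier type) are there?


Quantifier-type sequence: E A A E A  (A=forall, E=exists)
Group into maximal same-type runs:
  Ex1 | Ax2 | Ex1 | Ax1
Number of blocks = 4

4


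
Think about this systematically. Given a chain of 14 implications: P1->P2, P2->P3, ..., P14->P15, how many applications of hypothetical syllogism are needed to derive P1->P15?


With 14 implications in a chain connecting 15 propositions:
P1->P2, P2->P3, ..., P14->P15
Steps needed = (number of implications) - 1 = 14 - 1 = 13

13


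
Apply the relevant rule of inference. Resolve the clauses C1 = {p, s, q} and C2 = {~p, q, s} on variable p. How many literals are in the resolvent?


Remove p from C1 and ~p from C2.
C1 remainder: {s, q}
C2 remainder: {q, s}
Union (resolvent): {q, s}
Resolvent has 2 literal(s).

2


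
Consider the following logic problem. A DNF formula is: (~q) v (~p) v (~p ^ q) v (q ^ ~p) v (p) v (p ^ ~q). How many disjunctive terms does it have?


A DNF formula is a disjunction of terms (conjunctions).
Terms are separated by v.
Counting the disjuncts: 6 terms.

6


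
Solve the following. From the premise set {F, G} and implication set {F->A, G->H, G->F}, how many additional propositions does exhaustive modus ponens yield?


Initial facts: {F, G}
Apply modus ponens to closure:
  F and F->A  =>  A
  G and G->H  =>  H
Final known: {A, F, G, H}
New propositions: {A, H}
Count = 2

2


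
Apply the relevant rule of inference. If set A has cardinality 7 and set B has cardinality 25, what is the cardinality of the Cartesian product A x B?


The Cartesian product A x B contains all ordered pairs (a, b).
|A x B| = |A| * |B| = 7 * 25 = 175

175


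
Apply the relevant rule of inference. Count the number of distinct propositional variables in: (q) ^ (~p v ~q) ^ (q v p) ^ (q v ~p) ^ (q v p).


Identify each variable that appears in the formula.
Variables found: p, q
Count = 2

2


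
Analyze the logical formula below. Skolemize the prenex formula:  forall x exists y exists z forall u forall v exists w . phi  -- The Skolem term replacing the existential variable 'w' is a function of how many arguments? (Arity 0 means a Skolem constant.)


Quantifier prefix: forall x exists y exists z forall u forall v exists w
'w' is existentially quantified at position 6.
Universal variables preceding it: x, u, v
Skolem function arity = 3

3


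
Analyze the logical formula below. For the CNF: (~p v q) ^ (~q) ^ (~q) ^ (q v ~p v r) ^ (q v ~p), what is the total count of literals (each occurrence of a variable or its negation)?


Counting literals in each clause:
Clause 1: 2 literal(s)
Clause 2: 1 literal(s)
Clause 3: 1 literal(s)
Clause 4: 3 literal(s)
Clause 5: 2 literal(s)
Total = 9

9


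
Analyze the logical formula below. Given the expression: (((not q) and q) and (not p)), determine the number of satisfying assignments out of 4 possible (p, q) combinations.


Check all 4 assignments:
p=0, q=0: 0
p=0, q=1: 0
p=1, q=0: 0
p=1, q=1: 0
Count of True = 0

0


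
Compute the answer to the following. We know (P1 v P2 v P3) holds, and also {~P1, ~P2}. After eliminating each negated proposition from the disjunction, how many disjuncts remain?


Original disjuncts (3): P1, P2, P3
Negated (eliminate): ~P1, ~P2
Remaining disjuncts: P3
Count = 3 - 2 = 1

1


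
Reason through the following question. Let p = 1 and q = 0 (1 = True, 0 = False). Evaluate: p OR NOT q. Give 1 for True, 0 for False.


p = 1, q = 0
Operation: p OR NOT q
Evaluate: 1 OR NOT 0 = 1

1


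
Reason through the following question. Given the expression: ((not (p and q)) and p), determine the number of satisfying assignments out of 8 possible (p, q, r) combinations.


Check all 8 assignments:
p=0, q=0, r=0: 0
p=0, q=0, r=1: 0
p=0, q=1, r=0: 0
p=0, q=1, r=1: 0
p=1, q=0, r=0: 1
p=1, q=0, r=1: 1
p=1, q=1, r=0: 0
p=1, q=1, r=1: 0
Count of True = 2

2


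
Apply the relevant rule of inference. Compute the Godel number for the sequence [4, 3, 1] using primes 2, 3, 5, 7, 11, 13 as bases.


Encode each element as an exponent of the corresponding prime:
  2^4 = 16
  3^3 = 27
  5^1 = 5
Product = 16 * 27 * 5 = 2160

2160


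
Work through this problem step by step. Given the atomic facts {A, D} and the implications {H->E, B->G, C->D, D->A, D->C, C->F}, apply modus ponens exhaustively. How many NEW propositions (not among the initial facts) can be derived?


Initial facts: {A, D}
Apply modus ponens to closure:
  D and D->C  =>  C
  C and C->F  =>  F
Final known: {A, C, D, F}
New propositions: {C, F}
Count = 2

2


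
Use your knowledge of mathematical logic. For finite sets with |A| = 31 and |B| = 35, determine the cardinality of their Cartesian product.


The Cartesian product A x B contains all ordered pairs (a, b).
|A x B| = |A| * |B| = 31 * 35 = 1085

1085


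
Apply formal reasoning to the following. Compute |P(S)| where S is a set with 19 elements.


The power set of a set with n elements has 2^n elements.
|P(S)| = 2^19 = 524288

524288
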